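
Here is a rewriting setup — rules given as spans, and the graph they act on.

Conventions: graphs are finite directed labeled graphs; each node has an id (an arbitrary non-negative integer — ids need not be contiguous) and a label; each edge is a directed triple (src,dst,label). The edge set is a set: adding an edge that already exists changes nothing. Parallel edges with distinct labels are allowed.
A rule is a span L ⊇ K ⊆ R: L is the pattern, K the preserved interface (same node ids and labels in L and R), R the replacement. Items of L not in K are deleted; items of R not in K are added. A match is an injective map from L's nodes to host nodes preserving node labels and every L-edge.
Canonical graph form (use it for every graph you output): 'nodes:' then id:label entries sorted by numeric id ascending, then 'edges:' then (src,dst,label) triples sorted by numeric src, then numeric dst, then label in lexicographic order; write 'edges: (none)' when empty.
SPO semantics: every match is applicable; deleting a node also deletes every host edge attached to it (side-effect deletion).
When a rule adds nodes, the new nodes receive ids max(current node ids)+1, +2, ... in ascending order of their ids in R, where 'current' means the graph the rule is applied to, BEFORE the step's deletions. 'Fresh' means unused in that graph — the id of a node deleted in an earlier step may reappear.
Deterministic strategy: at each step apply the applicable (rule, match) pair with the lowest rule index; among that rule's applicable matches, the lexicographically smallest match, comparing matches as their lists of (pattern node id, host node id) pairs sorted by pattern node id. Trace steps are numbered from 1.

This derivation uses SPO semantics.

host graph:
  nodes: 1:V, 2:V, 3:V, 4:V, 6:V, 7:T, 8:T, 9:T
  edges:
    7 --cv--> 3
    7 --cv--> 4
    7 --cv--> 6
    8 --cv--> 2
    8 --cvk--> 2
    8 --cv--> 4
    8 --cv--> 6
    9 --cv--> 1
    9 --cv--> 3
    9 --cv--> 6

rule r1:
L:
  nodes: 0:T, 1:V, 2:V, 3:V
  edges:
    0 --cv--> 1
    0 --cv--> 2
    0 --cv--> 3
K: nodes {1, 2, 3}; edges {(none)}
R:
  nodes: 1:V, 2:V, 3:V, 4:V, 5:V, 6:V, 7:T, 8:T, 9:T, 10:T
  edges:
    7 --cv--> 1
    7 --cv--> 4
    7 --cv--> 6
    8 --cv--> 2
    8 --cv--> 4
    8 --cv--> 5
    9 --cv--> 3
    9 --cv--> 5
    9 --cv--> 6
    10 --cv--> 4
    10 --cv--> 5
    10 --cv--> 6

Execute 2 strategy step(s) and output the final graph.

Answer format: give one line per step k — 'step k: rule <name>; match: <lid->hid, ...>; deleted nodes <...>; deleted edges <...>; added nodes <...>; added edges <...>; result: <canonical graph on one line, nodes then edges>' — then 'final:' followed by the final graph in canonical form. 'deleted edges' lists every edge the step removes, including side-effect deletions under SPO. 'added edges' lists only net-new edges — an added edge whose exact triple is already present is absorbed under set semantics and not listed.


step 1: rule r1; match: 0->7, 1->3, 2->4, 3->6; deleted nodes 7; deleted edges (7,3,cv); (7,4,cv); (7,6,cv); added nodes 10, 11, 12, 13, 14, 15, 16; added edges (13,3,cv); (13,10,cv); (13,12,cv); (14,4,cv); (14,10,cv); (14,11,cv); (15,6,cv); (15,11,cv); (15,12,cv); (16,10,cv); (16,11,cv); (16,12,cv); result: nodes: 1:V, 2:V, 3:V, 4:V, 6:V, 8:T, 9:T, 10:V, 11:V, 12:V, 13:T, 14:T, 15:T, 16:T edges: (8,2,cv); (8,2,cvk); (8,4,cv); (8,6,cv); (9,1,cv); (9,3,cv); (9,6,cv); (13,3,cv); (13,10,cv); (13,12,cv); (14,4,cv); (14,10,cv); (14,11,cv); (15,6,cv); (15,11,cv); (15,12,cv); (16,10,cv); (16,11,cv); (16,12,cv)
step 2: rule r1; match: 0->8, 1->2, 2->4, 3->6; deleted nodes 8; deleted edges (8,2,cv); (8,2,cvk); (8,4,cv); (8,6,cv); added nodes 17, 18, 19, 20, 21, 22, 23; added edges (20,2,cv); (20,17,cv); (20,19,cv); (21,4,cv); (21,17,cv); (21,18,cv); (22,6,cv); (22,18,cv); (22,19,cv); (23,17,cv); (23,18,cv); (23,19,cv); result: nodes: 1:V, 2:V, 3:V, 4:V, 6:V, 9:T, 10:V, 11:V, 12:V, 13:T, 14:T, 15:T, 16:T, 17:V, 18:V, 19:V, 20:T, 21:T, 22:T, 23:T edges: (9,1,cv); (9,3,cv); (9,6,cv); (13,3,cv); (13,10,cv); (13,12,cv); (14,4,cv); (14,10,cv); (14,11,cv); (15,6,cv); (15,11,cv); (15,12,cv); (16,10,cv); (16,11,cv); (16,12,cv); (20,2,cv); (20,17,cv); (20,19,cv); (21,4,cv); (21,17,cv); (21,18,cv); (22,6,cv); (22,18,cv); (22,19,cv); (23,17,cv); (23,18,cv); (23,19,cv)
final:
nodes: 1:V, 2:V, 3:V, 4:V, 6:V, 9:T, 10:V, 11:V, 12:V, 13:T, 14:T, 15:T, 16:T, 17:V, 18:V, 19:V, 20:T, 21:T, 22:T, 23:T
edges: (9,1,cv); (9,3,cv); (9,6,cv); (13,3,cv); (13,10,cv); (13,12,cv); (14,4,cv); (14,10,cv); (14,11,cv); (15,6,cv); (15,11,cv); (15,12,cv); (16,10,cv); (16,11,cv); (16,12,cv); (20,2,cv); (20,17,cv); (20,19,cv); (21,4,cv); (21,17,cv); (21,18,cv); (22,6,cv); (22,18,cv); (22,19,cv); (23,17,cv); (23,18,cv); (23,19,cv)


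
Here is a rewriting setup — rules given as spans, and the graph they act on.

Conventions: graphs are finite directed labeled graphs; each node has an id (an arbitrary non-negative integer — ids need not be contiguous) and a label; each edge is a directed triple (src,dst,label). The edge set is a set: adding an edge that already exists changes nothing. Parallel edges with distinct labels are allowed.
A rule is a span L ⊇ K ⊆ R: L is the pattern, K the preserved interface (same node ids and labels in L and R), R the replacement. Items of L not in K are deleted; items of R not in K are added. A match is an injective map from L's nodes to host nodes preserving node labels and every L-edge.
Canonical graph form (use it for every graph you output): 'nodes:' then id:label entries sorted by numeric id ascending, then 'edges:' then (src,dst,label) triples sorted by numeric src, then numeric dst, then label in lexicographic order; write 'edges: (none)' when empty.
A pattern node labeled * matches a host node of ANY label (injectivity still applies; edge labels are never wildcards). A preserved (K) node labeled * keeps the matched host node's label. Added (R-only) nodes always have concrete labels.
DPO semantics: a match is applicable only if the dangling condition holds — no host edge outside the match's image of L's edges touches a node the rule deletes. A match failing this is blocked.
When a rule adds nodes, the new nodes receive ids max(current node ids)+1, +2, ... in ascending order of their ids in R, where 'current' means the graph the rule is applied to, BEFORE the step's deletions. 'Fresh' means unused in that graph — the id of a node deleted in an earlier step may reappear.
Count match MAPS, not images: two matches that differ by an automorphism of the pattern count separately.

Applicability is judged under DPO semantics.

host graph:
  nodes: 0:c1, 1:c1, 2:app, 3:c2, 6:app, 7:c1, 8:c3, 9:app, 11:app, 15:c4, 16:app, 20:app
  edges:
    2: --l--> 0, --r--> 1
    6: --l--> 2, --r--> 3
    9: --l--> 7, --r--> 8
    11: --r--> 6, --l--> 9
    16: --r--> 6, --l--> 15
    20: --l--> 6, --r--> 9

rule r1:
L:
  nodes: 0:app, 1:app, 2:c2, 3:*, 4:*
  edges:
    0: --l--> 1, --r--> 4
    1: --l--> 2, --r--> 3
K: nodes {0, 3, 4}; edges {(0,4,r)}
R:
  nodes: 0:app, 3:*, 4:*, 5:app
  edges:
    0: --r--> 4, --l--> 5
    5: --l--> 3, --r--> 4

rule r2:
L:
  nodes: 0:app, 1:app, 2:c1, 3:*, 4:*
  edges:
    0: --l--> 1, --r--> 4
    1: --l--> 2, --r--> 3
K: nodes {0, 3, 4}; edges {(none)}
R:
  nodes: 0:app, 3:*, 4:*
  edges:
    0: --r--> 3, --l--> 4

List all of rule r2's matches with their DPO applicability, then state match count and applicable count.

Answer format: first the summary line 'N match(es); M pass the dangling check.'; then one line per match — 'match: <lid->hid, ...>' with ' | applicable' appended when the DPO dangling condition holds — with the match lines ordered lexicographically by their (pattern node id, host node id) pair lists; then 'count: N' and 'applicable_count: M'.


2 match(es); 1 pass the dangling check.
match: 0->6, 1->2, 2->0, 3->1, 4->3 | applicable
match: 0->11, 1->9, 2->7, 3->8, 4->6
count: 2
applicable_count: 1


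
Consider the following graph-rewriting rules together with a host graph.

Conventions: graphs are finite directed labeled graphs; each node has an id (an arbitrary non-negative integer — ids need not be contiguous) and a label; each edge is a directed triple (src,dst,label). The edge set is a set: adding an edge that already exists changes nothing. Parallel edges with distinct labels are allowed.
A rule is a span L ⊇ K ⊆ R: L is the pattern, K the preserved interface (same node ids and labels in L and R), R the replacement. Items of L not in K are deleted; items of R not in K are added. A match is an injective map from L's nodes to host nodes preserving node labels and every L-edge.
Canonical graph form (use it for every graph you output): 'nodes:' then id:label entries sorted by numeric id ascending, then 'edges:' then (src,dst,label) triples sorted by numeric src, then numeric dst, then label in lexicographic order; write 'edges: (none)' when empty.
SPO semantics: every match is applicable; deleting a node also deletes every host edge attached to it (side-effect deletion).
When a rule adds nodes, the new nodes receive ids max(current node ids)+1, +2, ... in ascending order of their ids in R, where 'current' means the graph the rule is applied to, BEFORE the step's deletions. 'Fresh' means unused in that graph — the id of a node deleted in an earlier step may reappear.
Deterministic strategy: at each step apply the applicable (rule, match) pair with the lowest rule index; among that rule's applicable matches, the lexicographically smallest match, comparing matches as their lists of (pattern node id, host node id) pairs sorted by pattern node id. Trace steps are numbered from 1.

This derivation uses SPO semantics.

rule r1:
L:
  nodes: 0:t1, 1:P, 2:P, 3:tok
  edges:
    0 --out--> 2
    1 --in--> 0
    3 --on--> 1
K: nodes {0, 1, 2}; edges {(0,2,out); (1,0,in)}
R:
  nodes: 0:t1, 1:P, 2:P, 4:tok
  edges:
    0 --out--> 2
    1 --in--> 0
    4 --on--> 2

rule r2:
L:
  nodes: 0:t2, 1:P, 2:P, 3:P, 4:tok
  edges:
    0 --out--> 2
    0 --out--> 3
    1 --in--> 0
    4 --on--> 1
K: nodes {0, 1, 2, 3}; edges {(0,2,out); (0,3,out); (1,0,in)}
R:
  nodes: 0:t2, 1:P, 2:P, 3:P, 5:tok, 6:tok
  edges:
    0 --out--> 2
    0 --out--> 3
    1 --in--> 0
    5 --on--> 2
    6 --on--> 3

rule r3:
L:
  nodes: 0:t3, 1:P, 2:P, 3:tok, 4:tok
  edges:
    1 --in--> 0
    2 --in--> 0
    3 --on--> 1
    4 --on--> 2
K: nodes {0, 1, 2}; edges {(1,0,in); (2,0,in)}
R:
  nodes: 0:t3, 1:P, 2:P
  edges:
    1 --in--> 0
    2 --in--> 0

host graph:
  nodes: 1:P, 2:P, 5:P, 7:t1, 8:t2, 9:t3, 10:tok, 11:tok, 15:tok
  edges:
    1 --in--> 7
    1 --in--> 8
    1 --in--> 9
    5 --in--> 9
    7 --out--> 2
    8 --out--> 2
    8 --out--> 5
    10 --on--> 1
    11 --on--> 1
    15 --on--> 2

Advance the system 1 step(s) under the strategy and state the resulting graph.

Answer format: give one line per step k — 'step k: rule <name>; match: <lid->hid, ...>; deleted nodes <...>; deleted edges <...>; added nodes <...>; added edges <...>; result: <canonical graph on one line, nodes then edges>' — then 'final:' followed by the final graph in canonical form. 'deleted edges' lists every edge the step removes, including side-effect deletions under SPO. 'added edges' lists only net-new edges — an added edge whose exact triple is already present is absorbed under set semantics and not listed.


step 1: rule r1; match: 0->7, 1->1, 2->2, 3->10; deleted nodes 10; deleted edges (10,1,on); added nodes 16; added edges (16,2,on); result: nodes: 1:P, 2:P, 5:P, 7:t1, 8:t2, 9:t3, 11:tok, 15:tok, 16:tok edges: (1,7,in); (1,8,in); (1,9,in); (5,9,in); (7,2,out); (8,2,out); (8,5,out); (11,1,on); (15,2,on); (16,2,on)
final:
nodes: 1:P, 2:P, 5:P, 7:t1, 8:t2, 9:t3, 11:tok, 15:tok, 16:tok
edges: (1,7,in); (1,8,in); (1,9,in); (5,9,in); (7,2,out); (8,2,out); (8,5,out); (11,1,on); (15,2,on); (16,2,on)


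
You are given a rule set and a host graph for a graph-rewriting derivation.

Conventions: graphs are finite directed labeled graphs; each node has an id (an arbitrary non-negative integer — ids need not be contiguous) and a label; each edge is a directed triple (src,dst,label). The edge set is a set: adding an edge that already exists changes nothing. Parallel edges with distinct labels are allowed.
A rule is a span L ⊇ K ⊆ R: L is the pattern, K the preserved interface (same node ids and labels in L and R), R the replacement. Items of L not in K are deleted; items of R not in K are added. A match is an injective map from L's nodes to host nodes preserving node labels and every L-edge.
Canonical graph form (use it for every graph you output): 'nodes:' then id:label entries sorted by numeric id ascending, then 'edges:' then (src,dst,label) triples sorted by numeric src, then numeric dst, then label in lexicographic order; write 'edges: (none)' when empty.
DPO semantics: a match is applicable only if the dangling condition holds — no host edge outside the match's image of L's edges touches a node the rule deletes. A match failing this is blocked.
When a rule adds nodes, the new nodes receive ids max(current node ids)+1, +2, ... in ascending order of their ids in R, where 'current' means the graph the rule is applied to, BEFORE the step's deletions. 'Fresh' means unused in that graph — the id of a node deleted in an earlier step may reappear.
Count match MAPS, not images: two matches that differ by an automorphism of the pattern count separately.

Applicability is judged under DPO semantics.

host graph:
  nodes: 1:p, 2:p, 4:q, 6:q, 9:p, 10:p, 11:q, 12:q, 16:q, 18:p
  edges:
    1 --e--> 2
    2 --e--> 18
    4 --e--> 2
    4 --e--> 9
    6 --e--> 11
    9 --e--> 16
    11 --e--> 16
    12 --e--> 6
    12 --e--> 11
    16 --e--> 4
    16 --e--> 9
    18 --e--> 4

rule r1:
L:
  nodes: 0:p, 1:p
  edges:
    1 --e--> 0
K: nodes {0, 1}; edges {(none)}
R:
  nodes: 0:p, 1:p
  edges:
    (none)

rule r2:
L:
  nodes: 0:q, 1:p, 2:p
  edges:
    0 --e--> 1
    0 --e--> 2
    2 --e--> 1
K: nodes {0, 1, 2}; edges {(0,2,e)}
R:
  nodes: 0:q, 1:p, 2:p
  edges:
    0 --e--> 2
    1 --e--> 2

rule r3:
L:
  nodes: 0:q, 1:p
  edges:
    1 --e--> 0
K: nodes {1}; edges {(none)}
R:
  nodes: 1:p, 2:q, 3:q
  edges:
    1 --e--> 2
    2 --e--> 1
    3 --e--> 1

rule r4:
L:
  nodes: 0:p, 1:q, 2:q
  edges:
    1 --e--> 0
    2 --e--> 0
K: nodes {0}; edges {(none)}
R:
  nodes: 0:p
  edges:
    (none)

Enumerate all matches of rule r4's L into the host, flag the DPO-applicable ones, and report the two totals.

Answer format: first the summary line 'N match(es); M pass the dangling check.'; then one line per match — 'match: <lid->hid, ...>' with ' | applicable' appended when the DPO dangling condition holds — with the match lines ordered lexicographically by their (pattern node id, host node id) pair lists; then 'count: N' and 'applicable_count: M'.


2 match(es); 0 pass the dangling check.
match: 0->9, 1->4, 2->16
match: 0->9, 1->16, 2->4
count: 2
applicable_count: 0


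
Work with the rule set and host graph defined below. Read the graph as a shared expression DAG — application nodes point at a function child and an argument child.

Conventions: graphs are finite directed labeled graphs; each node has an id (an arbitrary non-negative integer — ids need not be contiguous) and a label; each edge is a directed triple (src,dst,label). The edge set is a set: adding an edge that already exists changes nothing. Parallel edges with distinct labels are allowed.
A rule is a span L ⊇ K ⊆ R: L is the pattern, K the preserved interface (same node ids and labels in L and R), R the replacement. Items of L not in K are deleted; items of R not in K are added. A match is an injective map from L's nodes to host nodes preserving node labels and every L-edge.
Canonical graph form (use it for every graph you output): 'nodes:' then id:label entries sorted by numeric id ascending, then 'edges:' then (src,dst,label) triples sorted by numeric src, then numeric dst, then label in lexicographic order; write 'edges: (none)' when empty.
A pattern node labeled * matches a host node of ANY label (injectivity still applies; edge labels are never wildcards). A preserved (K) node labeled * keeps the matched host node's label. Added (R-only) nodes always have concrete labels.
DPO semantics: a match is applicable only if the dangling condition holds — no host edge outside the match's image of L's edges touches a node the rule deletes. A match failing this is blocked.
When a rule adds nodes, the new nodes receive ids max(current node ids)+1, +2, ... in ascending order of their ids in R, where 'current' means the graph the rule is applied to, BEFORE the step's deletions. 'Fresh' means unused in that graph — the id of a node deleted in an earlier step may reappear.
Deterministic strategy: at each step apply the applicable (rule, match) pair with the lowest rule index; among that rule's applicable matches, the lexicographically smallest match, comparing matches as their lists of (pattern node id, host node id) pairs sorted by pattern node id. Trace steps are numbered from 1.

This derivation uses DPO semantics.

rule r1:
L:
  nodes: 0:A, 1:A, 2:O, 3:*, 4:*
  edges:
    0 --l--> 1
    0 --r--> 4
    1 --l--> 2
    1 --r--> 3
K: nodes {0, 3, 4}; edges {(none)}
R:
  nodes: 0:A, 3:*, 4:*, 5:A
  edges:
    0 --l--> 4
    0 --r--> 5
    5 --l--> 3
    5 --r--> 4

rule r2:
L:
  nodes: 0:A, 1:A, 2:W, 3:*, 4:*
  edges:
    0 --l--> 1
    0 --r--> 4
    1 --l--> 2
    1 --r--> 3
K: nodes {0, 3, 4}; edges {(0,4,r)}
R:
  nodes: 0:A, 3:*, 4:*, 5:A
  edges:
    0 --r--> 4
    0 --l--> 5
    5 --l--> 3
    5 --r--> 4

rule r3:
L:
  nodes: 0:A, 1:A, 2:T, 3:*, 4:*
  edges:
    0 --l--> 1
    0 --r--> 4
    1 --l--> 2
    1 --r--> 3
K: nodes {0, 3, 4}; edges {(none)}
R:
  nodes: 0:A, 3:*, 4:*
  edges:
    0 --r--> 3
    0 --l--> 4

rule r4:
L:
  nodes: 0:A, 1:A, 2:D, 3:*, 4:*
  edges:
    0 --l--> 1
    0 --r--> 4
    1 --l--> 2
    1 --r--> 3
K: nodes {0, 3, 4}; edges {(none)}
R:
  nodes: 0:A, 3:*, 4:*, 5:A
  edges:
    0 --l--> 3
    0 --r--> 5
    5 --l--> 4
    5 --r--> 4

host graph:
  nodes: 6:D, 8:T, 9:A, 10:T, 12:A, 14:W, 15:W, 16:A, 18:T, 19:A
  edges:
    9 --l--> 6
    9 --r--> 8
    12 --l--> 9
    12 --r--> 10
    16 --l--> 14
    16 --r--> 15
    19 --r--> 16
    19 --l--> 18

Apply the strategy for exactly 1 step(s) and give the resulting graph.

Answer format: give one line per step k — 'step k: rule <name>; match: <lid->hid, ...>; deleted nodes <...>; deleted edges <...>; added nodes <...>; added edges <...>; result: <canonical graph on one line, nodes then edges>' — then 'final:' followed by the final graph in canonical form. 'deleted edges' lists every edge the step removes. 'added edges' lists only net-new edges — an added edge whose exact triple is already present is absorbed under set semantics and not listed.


step 1: rule r4; match: 0->12, 1->9, 2->6, 3->8, 4->10; deleted nodes 6, 9; deleted edges (9,6,l); (9,8,r); (12,9,l); (12,10,r); added nodes 20; added edges (12,8,l); (12,20,r); (20,10,l); (20,10,r); result: nodes: 8:T, 10:T, 12:A, 14:W, 15:W, 16:A, 18:T, 19:A, 20:A edges: (12,8,l); (12,20,r); (16,14,l); (16,15,r); (19,16,r); (19,18,l); (20,10,l); (20,10,r)
final:
nodes: 8:T, 10:T, 12:A, 14:W, 15:W, 16:A, 18:T, 19:A, 20:A
edges: (12,8,l); (12,20,r); (16,14,l); (16,15,r); (19,16,r); (19,18,l); (20,10,l); (20,10,r)


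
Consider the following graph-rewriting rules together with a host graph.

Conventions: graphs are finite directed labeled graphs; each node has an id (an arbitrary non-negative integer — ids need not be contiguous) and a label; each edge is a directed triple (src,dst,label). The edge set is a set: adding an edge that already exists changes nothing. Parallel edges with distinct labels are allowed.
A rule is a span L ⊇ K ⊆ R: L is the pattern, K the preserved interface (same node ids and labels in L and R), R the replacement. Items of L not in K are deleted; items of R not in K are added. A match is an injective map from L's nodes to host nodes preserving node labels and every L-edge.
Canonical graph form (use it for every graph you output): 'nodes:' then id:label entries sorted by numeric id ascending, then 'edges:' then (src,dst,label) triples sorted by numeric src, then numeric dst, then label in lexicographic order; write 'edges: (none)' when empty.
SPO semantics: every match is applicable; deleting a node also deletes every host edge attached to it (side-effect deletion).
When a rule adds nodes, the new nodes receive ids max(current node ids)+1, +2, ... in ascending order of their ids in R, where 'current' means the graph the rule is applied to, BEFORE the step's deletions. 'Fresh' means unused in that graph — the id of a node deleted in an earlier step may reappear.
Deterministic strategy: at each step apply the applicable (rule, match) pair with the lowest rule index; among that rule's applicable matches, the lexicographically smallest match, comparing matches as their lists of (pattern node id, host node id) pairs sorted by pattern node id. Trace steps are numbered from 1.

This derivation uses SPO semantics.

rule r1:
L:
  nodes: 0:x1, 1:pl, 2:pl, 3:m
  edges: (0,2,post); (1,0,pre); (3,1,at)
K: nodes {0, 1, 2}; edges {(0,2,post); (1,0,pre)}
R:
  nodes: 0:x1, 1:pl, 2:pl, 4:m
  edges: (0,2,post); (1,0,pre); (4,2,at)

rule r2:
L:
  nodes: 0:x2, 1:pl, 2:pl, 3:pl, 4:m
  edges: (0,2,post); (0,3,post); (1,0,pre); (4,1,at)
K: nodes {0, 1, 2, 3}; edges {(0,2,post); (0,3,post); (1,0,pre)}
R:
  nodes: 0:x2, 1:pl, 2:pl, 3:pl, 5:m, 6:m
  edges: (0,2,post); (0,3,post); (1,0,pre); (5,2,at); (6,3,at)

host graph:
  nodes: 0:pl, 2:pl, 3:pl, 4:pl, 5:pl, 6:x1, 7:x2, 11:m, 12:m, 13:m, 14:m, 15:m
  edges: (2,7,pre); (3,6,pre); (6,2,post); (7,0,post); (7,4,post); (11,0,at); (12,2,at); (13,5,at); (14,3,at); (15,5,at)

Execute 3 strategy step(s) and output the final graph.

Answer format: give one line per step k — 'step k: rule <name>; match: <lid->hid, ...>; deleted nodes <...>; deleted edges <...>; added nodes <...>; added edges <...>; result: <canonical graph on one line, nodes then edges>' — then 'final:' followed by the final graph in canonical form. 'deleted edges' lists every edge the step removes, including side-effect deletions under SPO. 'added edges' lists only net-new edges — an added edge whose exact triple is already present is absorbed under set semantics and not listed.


step 1: rule r1; match: 0->6, 1->3, 2->2, 3->14; deleted nodes 14; deleted edges (14,3,at); added nodes 16; added edges (16,2,at); result: nodes: 0:pl, 2:pl, 3:pl, 4:pl, 5:pl, 6:x1, 7:x2, 11:m, 12:m, 13:m, 15:m, 16:m edges: (2,7,pre); (3,6,pre); (6,2,post); (7,0,post); (7,4,post); (11,0,at); (12,2,at); (13,5,at); (15,5,at); (16,2,at)
step 2: rule r2; match: 0->7, 1->2, 2->0, 3->4, 4->12; deleted nodes 12; deleted edges (12,2,at); added nodes 17, 18; added edges (17,0,at); (18,4,at); result: nodes: 0:pl, 2:pl, 3:pl, 4:pl, 5:pl, 6:x1, 7:x2, 11:m, 13:m, 15:m, 16:m, 17:m, 18:m edges: (2,7,pre); (3,6,pre); (6,2,post); (7,0,post); (7,4,post); (11,0,at); (13,5,at); (15,5,at); (16,2,at); (17,0,at); (18,4,at)
step 3: rule r2; match: 0->7, 1->2, 2->0, 3->4, 4->16; deleted nodes 16; deleted edges (16,2,at); added nodes 19, 20; added edges (19,0,at); (20,4,at); result: nodes: 0:pl, 2:pl, 3:pl, 4:pl, 5:pl, 6:x1, 7:x2, 11:m, 13:m, 15:m, 17:m, 18:m, 19:m, 20:m edges: (2,7,pre); (3,6,pre); (6,2,post); (7,0,post); (7,4,post); (11,0,at); (13,5,at); (15,5,at); (17,0,at); (18,4,at); (19,0,at); (20,4,at)
final:
nodes: 0:pl, 2:pl, 3:pl, 4:pl, 5:pl, 6:x1, 7:x2, 11:m, 13:m, 15:m, 17:m, 18:m, 19:m, 20:m
edges: (2,7,pre); (3,6,pre); (6,2,post); (7,0,post); (7,4,post); (11,0,at); (13,5,at); (15,5,at); (17,0,at); (18,4,at); (19,0,at); (20,4,at)


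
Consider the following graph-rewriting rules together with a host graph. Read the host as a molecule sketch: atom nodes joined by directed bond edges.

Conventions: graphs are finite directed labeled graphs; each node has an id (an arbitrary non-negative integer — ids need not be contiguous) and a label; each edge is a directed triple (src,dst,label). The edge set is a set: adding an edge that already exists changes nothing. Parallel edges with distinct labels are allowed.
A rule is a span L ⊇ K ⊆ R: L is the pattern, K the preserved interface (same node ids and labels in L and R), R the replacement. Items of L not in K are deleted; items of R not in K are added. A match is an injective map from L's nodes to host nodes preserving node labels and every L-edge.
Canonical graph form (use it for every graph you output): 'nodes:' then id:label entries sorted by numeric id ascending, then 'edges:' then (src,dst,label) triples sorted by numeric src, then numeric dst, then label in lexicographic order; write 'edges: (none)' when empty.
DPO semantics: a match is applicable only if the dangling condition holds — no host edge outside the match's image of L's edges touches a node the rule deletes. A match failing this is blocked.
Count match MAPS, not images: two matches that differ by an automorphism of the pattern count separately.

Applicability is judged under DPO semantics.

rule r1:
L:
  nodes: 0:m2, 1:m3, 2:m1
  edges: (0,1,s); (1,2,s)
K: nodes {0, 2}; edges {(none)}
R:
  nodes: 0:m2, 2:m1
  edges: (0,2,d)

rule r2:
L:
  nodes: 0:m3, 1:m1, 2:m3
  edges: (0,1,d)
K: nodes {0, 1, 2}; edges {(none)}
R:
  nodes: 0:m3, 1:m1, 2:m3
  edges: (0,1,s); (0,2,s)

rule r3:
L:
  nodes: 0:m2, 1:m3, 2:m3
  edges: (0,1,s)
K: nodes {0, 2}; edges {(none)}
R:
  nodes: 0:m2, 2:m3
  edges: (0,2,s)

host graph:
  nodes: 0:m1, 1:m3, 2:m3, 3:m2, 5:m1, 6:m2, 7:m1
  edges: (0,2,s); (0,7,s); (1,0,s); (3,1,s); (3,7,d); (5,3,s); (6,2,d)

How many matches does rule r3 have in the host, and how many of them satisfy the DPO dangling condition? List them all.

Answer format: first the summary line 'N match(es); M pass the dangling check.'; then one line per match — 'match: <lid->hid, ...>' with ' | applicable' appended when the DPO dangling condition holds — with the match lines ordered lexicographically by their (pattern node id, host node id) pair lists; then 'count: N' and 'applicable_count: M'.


1 match(es); 0 pass the dangling check.
match: 0->3, 1->1, 2->2
count: 1
applicable_count: 0


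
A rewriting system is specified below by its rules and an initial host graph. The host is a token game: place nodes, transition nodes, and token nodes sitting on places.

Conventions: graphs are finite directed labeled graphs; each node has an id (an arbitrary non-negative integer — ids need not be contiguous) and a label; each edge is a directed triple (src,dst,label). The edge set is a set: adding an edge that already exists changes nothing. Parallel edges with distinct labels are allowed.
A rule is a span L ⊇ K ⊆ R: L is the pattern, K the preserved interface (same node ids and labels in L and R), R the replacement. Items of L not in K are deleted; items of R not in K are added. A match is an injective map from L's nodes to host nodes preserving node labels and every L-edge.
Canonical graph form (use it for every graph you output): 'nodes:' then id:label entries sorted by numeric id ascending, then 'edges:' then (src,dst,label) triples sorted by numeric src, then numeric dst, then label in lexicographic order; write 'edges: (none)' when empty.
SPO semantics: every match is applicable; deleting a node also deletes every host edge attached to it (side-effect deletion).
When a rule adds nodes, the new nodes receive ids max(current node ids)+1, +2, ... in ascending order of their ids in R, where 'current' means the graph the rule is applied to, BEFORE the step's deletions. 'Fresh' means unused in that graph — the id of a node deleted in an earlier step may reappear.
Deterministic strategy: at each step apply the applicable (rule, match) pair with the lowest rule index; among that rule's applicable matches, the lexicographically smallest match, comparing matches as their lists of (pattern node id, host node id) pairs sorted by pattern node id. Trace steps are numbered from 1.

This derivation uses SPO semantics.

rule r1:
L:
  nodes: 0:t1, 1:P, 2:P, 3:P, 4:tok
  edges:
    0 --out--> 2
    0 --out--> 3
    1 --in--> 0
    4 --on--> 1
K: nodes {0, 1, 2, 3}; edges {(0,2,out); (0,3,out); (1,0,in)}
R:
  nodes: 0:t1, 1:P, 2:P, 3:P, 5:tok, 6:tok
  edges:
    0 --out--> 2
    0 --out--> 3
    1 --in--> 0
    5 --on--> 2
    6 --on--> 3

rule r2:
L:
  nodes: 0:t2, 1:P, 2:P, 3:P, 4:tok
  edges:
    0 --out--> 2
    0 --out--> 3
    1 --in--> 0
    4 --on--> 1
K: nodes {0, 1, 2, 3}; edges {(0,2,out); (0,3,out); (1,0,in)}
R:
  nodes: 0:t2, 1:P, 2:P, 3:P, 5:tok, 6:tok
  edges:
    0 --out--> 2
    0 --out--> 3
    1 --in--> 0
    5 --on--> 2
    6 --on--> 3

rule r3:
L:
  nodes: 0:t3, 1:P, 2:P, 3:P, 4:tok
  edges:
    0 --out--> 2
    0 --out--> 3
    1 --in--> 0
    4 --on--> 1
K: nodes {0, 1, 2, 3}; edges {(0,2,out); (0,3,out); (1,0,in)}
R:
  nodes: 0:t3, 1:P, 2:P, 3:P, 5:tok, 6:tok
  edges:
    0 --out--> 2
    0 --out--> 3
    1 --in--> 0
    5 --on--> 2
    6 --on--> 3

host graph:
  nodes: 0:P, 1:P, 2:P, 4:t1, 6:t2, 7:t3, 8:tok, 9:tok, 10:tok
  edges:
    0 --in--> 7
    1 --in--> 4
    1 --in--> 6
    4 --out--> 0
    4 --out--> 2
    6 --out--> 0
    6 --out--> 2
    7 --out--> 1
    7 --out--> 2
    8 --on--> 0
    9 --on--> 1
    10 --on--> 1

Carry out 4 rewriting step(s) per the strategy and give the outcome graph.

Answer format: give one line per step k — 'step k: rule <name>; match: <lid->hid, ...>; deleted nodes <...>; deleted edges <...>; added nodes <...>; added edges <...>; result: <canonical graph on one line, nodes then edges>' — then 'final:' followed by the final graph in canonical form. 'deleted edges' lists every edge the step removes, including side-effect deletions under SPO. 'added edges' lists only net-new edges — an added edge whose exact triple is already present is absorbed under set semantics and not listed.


step 1: rule r1; match: 0->4, 1->1, 2->0, 3->2, 4->9; deleted nodes 9; deleted edges (9,1,on); added nodes 11, 12; added edges (11,0,on); (12,2,on); result: nodes: 0:P, 1:P, 2:P, 4:t1, 6:t2, 7:t3, 8:tok, 10:tok, 11:tok, 12:tok edges: (0,7,in); (1,4,in); (1,6,in); (4,0,out); (4,2,out); (6,0,out); (6,2,out); (7,1,out); (7,2,out); (8,0,on); (10,1,on); (11,0,on); (12,2,on)
step 2: rule r1; match: 0->4, 1->1, 2->0, 3->2, 4->10; deleted nodes 10; deleted edges (10,1,on); added nodes 13, 14; added edges (13,0,on); (14,2,on); result: nodes: 0:P, 1:P, 2:P, 4:t1, 6:t2, 7:t3, 8:tok, 11:tok, 12:tok, 13:tok, 14:tok edges: (0,7,in); (1,4,in); (1,6,in); (4,0,out); (4,2,out); (6,0,out); (6,2,out); (7,1,out); (7,2,out); (8,0,on); (11,0,on); (12,2,on); (13,0,on); (14,2,on)
step 3: rule r3; match: 0->7, 1->0, 2->1, 3->2, 4->8; deleted nodes 8; deleted edges (8,0,on); added nodes 15, 16; added edges (15,1,on); (16,2,on); result: nodes: 0:P, 1:P, 2:P, 4:t1, 6:t2, 7:t3, 11:tok, 12:tok, 13:tok, 14:tok, 15:tok, 16:tok edges: (0,7,in); (1,4,in); (1,6,in); (4,0,out); (4,2,out); (6,0,out); (6,2,out); (7,1,out); (7,2,out); (11,0,on); (12,2,on); (13,0,on); (14,2,on); (15,1,on); (16,2,on)
step 4: rule r1; match: 0->4, 1->1, 2->0, 3->2, 4->15; deleted nodes 15; deleted edges (15,1,on); added nodes 17, 18; added edges (17,0,on); (18,2,on); result: nodes: 0:P, 1:P, 2:P, 4:t1, 6:t2, 7:t3, 11:tok, 12:tok, 13:tok, 14:tok, 16:tok, 17:tok, 18:tok edges: (0,7,in); (1,4,in); (1,6,in); (4,0,out); (4,2,out); (6,0,out); (6,2,out); (7,1,out); (7,2,out); (11,0,on); (12,2,on); (13,0,on); (14,2,on); (16,2,on); (17,0,on); (18,2,on)
final:
nodes: 0:P, 1:P, 2:P, 4:t1, 6:t2, 7:t3, 11:tok, 12:tok, 13:tok, 14:tok, 16:tok, 17:tok, 18:tok
edges: (0,7,in); (1,4,in); (1,6,in); (4,0,out); (4,2,out); (6,0,out); (6,2,out); (7,1,out); (7,2,out); (11,0,on); (12,2,on); (13,0,on); (14,2,on); (16,2,on); (17,0,on); (18,2,on)


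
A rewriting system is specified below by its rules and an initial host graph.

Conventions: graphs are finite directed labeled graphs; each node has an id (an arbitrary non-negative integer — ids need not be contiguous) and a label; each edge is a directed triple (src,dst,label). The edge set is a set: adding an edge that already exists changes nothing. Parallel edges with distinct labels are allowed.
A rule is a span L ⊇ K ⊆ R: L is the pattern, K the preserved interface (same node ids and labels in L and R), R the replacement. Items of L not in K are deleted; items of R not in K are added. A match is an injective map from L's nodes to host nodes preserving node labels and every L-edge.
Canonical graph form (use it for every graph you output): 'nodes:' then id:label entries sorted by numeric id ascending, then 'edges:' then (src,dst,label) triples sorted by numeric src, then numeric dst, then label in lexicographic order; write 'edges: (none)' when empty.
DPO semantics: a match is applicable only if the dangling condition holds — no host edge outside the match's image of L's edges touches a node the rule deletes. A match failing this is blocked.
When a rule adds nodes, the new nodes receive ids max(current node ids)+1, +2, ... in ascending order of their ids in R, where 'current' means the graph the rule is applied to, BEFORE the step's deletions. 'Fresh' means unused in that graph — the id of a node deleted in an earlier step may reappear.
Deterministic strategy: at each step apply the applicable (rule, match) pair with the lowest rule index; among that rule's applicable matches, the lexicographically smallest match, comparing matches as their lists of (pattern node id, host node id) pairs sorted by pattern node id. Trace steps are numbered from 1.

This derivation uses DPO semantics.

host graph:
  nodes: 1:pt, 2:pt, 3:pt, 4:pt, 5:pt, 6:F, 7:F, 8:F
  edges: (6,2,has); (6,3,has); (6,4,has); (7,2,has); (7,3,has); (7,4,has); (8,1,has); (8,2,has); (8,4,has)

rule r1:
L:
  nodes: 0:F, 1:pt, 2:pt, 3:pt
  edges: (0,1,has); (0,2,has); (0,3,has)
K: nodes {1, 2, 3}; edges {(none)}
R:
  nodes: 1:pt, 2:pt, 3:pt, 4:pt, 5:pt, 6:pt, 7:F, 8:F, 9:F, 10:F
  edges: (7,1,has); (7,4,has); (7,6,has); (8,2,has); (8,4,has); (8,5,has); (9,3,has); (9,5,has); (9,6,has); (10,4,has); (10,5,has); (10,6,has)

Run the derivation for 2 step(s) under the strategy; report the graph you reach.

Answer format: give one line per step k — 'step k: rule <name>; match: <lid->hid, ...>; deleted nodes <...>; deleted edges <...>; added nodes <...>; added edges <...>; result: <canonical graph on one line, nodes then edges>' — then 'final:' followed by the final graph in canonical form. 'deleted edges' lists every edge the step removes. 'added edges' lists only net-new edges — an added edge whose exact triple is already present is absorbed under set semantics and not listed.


step 1: rule r1; match: 0->6, 1->2, 2->3, 3->4; deleted nodes 6; deleted edges (6,2,has); (6,3,has); (6,4,has); added nodes 9, 10, 11, 12, 13, 14, 15; added edges (12,2,has); (12,9,has); (12,11,has); (13,3,has); (13,9,has); (13,10,has); (14,4,has); (14,10,has); (14,11,has); (15,9,has); (15,10,has); (15,11,has); result: nodes: 1:pt, 2:pt, 3:pt, 4:pt, 5:pt, 7:F, 8:F, 9:pt, 10:pt, 11:pt, 12:F, 13:F, 14:F, 15:F edges: (7,2,has); (7,3,has); (7,4,has); (8,1,has); (8,2,has); (8,4,has); (12,2,has); (12,9,has); (12,11,has); (13,3,has); (13,9,has); (13,10,has); (14,4,has); (14,10,has); (14,11,has); (15,9,has); (15,10,has); (15,11,has)
step 2: rule r1; match: 0->7, 1->2, 2->3, 3->4; deleted nodes 7; deleted edges (7,2,has); (7,3,has); (7,4,has); added nodes 16, 17, 18, 19, 20, 21, 22; added edges (19,2,has); (19,16,has); (19,18,has); (20,3,has); (20,16,has); (20,17,has); (21,4,has); (21,17,has); (21,18,has); (22,16,has); (22,17,has); (22,18,has); result: nodes: 1:pt, 2:pt, 3:pt, 4:pt, 5:pt, 8:F, 9:pt, 10:pt, 11:pt, 12:F, 13:F, 14:F, 15:F, 16:pt, 17:pt, 18:pt, 19:F, 20:F, 21:F, 22:F edges: (8,1,has); (8,2,has); (8,4,has); (12,2,has); (12,9,has); (12,11,has); (13,3,has); (13,9,has); (13,10,has); (14,4,has); (14,10,has); (14,11,has); (15,9,has); (15,10,has); (15,11,has); (19,2,has); (19,16,has); (19,18,has); (20,3,has); (20,16,has); (20,17,has); (21,4,has); (21,17,has); (21,18,has); (22,16,has); (22,17,has); (22,18,has)
final:
nodes: 1:pt, 2:pt, 3:pt, 4:pt, 5:pt, 8:F, 9:pt, 10:pt, 11:pt, 12:F, 13:F, 14:F, 15:F, 16:pt, 17:pt, 18:pt, 19:F, 20:F, 21:F, 22:F
edges: (8,1,has); (8,2,has); (8,4,has); (12,2,has); (12,9,has); (12,11,has); (13,3,has); (13,9,has); (13,10,has); (14,4,has); (14,10,has); (14,11,has); (15,9,has); (15,10,has); (15,11,has); (19,2,has); (19,16,has); (19,18,has); (20,3,has); (20,16,has); (20,17,has); (21,4,has); (21,17,has); (21,18,has); (22,16,has); (22,17,has); (22,18,has)


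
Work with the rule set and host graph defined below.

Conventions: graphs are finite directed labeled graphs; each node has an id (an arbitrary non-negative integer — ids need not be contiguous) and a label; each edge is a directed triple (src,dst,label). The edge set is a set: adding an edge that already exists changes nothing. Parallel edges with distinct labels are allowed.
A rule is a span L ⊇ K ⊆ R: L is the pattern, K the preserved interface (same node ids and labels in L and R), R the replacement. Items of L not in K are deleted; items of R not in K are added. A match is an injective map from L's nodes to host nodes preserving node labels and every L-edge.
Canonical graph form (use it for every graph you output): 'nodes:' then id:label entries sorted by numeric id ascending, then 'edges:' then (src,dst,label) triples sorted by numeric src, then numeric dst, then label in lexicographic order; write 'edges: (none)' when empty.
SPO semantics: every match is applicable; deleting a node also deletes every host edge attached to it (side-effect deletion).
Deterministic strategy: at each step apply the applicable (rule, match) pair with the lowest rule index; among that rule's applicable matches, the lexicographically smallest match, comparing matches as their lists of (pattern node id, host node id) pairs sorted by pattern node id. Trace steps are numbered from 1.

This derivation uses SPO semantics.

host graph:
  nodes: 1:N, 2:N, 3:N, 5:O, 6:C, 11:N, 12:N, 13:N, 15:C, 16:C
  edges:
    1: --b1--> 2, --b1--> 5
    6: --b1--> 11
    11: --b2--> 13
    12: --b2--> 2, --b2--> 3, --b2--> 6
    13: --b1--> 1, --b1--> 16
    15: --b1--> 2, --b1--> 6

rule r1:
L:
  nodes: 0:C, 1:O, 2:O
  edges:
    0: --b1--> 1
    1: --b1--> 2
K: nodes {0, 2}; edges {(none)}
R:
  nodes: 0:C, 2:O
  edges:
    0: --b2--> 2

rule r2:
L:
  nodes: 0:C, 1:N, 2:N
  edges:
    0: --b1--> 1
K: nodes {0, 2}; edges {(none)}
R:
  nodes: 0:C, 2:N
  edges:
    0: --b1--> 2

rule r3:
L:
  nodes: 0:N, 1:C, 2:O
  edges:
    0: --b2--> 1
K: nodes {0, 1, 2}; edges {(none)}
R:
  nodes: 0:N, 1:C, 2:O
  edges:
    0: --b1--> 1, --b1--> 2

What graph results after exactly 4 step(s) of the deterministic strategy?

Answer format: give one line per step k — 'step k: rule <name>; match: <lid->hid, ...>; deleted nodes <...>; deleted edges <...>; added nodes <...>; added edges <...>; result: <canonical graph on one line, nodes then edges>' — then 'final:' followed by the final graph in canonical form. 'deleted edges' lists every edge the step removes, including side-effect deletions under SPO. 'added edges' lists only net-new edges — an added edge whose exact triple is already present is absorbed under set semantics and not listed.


step 1: rule r2; match: 0->6, 1->11, 2->1; deleted nodes 11; deleted edges (6,11,b1); (11,13,b2); added nodes (none); added edges (6,1,b1); result: nodes: 1:N, 2:N, 3:N, 5:O, 6:C, 12:N, 13:N, 15:C, 16:C edges: (1,2,b1); (1,5,b1); (6,1,b1); (12,2,b2); (12,3,b2); (12,6,b2); (13,1,b1); (13,16,b1); (15,2,b1); (15,6,b1)
step 2: rule r2; match: 0->6, 1->1, 2->2; deleted nodes 1; deleted edges (1,2,b1); (1,5,b1); (6,1,b1); (13,1,b1); added nodes (none); added edges (6,2,b1); result: nodes: 2:N, 3:N, 5:O, 6:C, 12:N, 13:N, 15:C, 16:C edges: (6,2,b1); (12,2,b2); (12,3,b2); (12,6,b2); (13,16,b1); (15,2,b1); (15,6,b1)
step 3: rule r2; match: 0->6, 1->2, 2->3; deleted nodes 2; deleted edges (6,2,b1); (12,2,b2); (15,2,b1); added nodes (none); added edges (6,3,b1); result: nodes: 3:N, 5:O, 6:C, 12:N, 13:N, 15:C, 16:C edges: (6,3,b1); (12,3,b2); (12,6,b2); (13,16,b1); (15,6,b1)
step 4: rule r2; match: 0->6, 1->3, 2->12; deleted nodes 3; deleted edges (6,3,b1); (12,3,b2); added nodes (none); added edges (6,12,b1); result: nodes: 5:O, 6:C, 12:N, 13:N, 15:C, 16:C edges: (6,12,b1); (12,6,b2); (13,16,b1); (15,6,b1)
final:
nodes: 5:O, 6:C, 12:N, 13:N, 15:C, 16:C
edges: (6,12,b1); (12,6,b2); (13,16,b1); (15,6,b1)


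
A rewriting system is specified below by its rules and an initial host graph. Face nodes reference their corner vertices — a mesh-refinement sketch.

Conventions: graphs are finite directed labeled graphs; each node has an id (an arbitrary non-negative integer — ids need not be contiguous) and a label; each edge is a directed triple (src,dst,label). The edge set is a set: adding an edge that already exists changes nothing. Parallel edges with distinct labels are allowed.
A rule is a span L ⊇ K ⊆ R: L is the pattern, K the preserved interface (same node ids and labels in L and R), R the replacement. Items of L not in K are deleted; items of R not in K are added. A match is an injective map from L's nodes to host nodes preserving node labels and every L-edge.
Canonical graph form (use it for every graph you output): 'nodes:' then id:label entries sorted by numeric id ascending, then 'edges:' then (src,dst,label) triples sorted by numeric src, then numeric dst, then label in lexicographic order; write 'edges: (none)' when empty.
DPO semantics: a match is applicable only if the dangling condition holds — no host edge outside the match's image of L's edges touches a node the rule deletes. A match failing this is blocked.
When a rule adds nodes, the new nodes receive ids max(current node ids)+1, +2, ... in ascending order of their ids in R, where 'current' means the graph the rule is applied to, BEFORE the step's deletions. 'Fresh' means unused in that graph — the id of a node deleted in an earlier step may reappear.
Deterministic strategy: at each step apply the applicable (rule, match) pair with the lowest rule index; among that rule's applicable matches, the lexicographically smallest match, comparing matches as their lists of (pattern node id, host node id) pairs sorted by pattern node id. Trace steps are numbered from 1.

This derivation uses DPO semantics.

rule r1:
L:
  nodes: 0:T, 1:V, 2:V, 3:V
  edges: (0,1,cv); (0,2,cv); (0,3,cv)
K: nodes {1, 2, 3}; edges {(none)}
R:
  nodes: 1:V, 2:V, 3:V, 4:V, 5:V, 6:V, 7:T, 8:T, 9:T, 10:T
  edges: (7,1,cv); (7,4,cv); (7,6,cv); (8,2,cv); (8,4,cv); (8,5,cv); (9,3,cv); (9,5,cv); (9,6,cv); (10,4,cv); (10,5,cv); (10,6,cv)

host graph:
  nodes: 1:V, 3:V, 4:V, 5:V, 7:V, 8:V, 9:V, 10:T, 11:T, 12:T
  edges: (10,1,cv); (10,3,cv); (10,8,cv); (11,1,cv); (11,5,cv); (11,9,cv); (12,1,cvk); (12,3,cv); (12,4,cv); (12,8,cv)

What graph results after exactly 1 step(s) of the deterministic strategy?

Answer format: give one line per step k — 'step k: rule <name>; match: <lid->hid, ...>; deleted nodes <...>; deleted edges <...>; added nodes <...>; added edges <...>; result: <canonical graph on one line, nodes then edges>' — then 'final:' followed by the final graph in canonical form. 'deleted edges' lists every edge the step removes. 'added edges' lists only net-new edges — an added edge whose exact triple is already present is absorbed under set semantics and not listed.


step 1: rule r1; match: 0->10, 1->1, 2->3, 3->8; deleted nodes 10; deleted edges (10,1,cv); (10,3,cv); (10,8,cv); added nodes 13, 14, 15, 16, 17, 18, 19; added edges (16,1,cv); (16,13,cv); (16,15,cv); (17,3,cv); (17,13,cv); (17,14,cv); (18,8,cv); (18,14,cv); (18,15,cv); (19,13,cv); (19,14,cv); (19,15,cv); result: nodes: 1:V, 3:V, 4:V, 5:V, 7:V, 8:V, 9:V, 11:T, 12:T, 13:V, 14:V, 15:V, 16:T, 17:T, 18:T, 19:T edges: (11,1,cv); (11,5,cv); (11,9,cv); (12,1,cvk); (12,3,cv); (12,4,cv); (12,8,cv); (16,1,cv); (16,13,cv); (16,15,cv); (17,3,cv); (17,13,cv); (17,14,cv); (18,8,cv); (18,14,cv); (18,15,cv); (19,13,cv); (19,14,cv); (19,15,cv)
final:
nodes: 1:V, 3:V, 4:V, 5:V, 7:V, 8:V, 9:V, 11:T, 12:T, 13:V, 14:V, 15:V, 16:T, 17:T, 18:T, 19:T
edges: (11,1,cv); (11,5,cv); (11,9,cv); (12,1,cvk); (12,3,cv); (12,4,cv); (12,8,cv); (16,1,cv); (16,13,cv); (16,15,cv); (17,3,cv); (17,13,cv); (17,14,cv); (18,8,cv); (18,14,cv); (18,15,cv); (19,13,cv); (19,14,cv); (19,15,cv)
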